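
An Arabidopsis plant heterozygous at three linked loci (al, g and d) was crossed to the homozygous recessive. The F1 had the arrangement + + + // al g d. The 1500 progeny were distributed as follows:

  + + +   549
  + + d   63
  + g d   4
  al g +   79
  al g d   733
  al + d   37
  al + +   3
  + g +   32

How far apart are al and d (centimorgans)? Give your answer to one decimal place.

9.9 centimorgans

The two rarest classes, al + + and + g d, are the double crossovers. Comparing them with the parentals, only the al allele has switched, so al is the middle locus and the order is g – al – d.
Crossovers in the al–d interval produce the single-crossover classes + + d and al g + (63 + 79 = 142) plus the double crossovers (7).
RF(al–d) = (142 + 7) / 1500 = 149/1500 = 0.0993 → 9.9 centimorgans.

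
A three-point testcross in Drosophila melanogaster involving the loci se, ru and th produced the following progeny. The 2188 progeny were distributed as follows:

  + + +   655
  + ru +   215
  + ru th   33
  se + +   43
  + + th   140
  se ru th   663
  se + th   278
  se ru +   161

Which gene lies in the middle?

se

The two most frequent reciprocal classes, se ru th and + + +, are the parental types, so the F1 was se ru th / + + +.
The two rarest classes, + ru th and se + +, are the double crossovers. Comparing them with the parentals, only the se allele has switched, so se is the middle locus and the order is th – se – ru.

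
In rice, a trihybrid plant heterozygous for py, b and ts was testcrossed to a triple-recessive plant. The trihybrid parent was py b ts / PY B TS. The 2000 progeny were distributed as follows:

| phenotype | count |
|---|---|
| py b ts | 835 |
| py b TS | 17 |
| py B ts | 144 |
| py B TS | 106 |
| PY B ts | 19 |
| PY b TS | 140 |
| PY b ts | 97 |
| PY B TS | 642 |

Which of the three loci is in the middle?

ts

The two rarest classes, py b TS and PY B ts, are the double crossovers. Comparing them with the parentals, only the ts allele has switched, so ts is the middle locus and the order is py – ts – b.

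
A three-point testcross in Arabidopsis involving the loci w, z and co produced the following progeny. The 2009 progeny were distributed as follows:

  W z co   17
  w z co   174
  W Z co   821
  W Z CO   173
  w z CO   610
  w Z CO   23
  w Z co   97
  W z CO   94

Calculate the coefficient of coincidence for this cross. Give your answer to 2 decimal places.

0.90

The two most frequent reciprocal classes, W Z co and w z CO, are the parental types, so the F1 was W Z co / w z CO.
The two rarest classes, W z co and w Z CO, are the double crossovers. Comparing them with the parentals, only the z allele has switched, so z is the middle locus and the order is co – z – w.
co–z: (347 + 40)/2009 = 0.1926; z–w: (191 + 40)/2009 = 0.1150.
Expected DCO frequency = 0.1926 × 0.1150 ≈ 0.02215; observed = 40/2009 ≈ 0.01991.
Coefficient of coincidence = 0.01991/0.02215 ≈ 0.90.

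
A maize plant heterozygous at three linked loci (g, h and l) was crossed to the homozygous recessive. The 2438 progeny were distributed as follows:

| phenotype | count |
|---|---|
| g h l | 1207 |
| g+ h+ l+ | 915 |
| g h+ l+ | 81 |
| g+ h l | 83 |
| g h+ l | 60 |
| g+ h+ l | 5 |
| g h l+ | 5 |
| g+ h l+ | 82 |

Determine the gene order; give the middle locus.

The two most frequent reciprocal classes, g h l and g+ h+ l+, are the parental types, so the F1 was g h l / g+ h+ l+.
The two rarest classes, g h l+ and g+ h+ l, are the double crossovers. Comparing them with the parentals, only the l allele has switched, so l is the middle locus and the order is g – l – h.

l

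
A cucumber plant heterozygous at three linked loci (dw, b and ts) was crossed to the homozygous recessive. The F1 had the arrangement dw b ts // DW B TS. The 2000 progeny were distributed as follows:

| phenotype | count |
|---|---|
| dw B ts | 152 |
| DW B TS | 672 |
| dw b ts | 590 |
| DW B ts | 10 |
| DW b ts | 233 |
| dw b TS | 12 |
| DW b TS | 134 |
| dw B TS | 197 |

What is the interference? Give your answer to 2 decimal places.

0.68

The two rarest classes, dw b TS and DW B ts, are the double crossovers. Comparing them with the parentals, only the ts allele has switched, so ts is the middle locus and the order is b – ts – dw.
b–ts: (286 + 22)/2000 = 0.1540; ts–dw: (430 + 22)/2000 = 0.2260.
Expected DCO frequency = 0.1540 × 0.2260 ≈ 0.03480; observed = 22/2000 ≈ 0.01100.
Coefficient of coincidence = 0.01100/0.03480 ≈ 0.32; interference = 1 − 0.32 = 0.68.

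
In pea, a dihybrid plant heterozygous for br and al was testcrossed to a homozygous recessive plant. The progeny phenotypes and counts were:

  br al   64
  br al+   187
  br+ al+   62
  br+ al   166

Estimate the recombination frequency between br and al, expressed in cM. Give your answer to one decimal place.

The two most frequent classes, br+ al (166) and br al+ (187), are the parental types, so the F1 was br+ al / br al+.
The recombinant classes are br+ al+ and br al: 62 + 64 = 126.
Recombination frequency = 126/479 = 0.2630 ≈ 26.3%, i.e. 26.3 cM.

26.3 cM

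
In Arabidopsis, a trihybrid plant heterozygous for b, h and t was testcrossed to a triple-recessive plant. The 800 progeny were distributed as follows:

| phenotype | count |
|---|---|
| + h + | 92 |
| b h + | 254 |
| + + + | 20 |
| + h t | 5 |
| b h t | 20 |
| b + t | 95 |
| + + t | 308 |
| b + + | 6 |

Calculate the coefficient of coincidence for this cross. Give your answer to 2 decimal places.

0.87

The two most frequent reciprocal classes, b h + and + + t, are the parental types, so the F1 was b h + / + + t.
The two rarest classes, b + + and + h t, are the double crossovers. Comparing them with the parentals, only the h allele has switched, so h is the middle locus and the order is b – h – t.
b–h: (187 + 11)/800 = 0.2475; h–t: (40 + 11)/800 = 0.0638.
Expected DCO frequency = 0.2475 × 0.0638 ≈ 0.01579; observed = 11/800 ≈ 0.01375.
Coefficient of coincidence = 0.01375/0.01579 ≈ 0.87.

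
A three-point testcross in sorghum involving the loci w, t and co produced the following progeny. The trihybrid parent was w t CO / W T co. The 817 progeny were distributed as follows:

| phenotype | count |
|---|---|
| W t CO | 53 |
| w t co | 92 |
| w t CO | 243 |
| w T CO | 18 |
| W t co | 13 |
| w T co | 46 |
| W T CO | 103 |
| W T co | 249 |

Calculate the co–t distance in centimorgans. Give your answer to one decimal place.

The two rarest classes, w T CO and W t co, are the double crossovers. Comparing them with the parentals, only the t allele has switched, so t is the middle locus and the order is w – t – co.
Crossovers in the t–co interval produce the single-crossover classes w t co and W T CO (92 + 103 = 195) plus the double crossovers (31).
RF(t–co) = (195 + 31) / 817 = 226/817 = 0.2766 → 27.7 centimorgans.

27.7 centimorgans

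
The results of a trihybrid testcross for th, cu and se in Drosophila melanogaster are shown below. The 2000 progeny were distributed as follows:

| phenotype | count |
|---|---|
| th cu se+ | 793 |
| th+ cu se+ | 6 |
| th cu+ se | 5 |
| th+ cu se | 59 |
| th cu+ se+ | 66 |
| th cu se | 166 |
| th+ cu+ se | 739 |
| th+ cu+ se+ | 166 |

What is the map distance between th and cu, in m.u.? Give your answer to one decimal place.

The two most frequent reciprocal classes, th+ cu+ se and th cu se+, are the parental types, so the F1 was th+ cu+ se / th cu se+.
The two rarest classes, th cu+ se and th+ cu se+, are the double crossovers. Comparing them with the parentals, only the th allele has switched, so th is the middle locus and the order is cu – th – se.
Crossovers in the cu–th interval produce the single-crossover classes th+ cu se and th cu+ se+ (59 + 66 = 125) plus the double crossovers (11).
RF(cu–th) = (125 + 11) / 2000 = 136/2000 = 0.0680 → 6.8 m.u.

6.8 m.u.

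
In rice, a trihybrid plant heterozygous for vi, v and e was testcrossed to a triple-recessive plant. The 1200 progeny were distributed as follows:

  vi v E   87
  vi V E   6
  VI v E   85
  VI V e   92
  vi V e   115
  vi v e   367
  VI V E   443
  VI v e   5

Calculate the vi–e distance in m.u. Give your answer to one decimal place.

The two most frequent reciprocal classes, vi v e and VI V E, are the parental types, so the F1 was vi v e / VI V E.
The two rarest classes, VI v e and vi V E, are the double crossovers. Comparing them with the parentals, only the vi allele has switched, so vi is the middle locus and the order is e – vi – v.
Crossovers in the e–vi interval produce the single-crossover classes vi v E and VI V e (87 + 92 = 179) plus the double crossovers (11).
RF(e–vi) = (179 + 11) / 1200 = 190/1200 = 0.1583 → 15.8 m.u.

15.8 m.u.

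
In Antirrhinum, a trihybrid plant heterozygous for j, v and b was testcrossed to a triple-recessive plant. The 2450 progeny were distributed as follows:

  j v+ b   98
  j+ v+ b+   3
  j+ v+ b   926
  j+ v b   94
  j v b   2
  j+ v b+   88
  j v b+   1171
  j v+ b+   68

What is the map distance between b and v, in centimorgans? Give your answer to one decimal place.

6.8 centimorgans

The two most frequent reciprocal classes, j+ v+ b and j v b+, are the parental types, so the F1 was j+ v+ b / j v b+.
The two rarest classes, j+ v+ b+ and j v b, are the double crossovers. Comparing them with the parentals, only the b allele has switched, so b is the middle locus and the order is v – b – j.
Crossovers in the v–b interval produce the single-crossover classes j+ v b and j v+ b+ (94 + 68 = 162) plus the double crossovers (5).
RF(v–b) = (162 + 5) / 2450 = 167/2450 = 0.0682 → 6.8 centimorgans.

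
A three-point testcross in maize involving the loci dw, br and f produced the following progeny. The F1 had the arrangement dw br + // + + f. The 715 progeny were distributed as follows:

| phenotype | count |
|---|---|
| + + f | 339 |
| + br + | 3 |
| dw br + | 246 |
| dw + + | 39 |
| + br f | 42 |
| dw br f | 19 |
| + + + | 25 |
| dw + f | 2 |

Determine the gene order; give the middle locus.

dw

The two rarest classes, + br + and dw + f, are the double crossovers. Comparing them with the parentals, only the dw allele has switched, so dw is the middle locus and the order is br – dw – f.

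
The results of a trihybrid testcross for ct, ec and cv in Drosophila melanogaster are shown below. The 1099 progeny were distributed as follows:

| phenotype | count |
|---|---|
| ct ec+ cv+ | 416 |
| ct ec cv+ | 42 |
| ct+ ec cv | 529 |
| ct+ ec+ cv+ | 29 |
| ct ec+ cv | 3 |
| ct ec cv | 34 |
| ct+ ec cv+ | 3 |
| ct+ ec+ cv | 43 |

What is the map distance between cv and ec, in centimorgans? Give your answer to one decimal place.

The two most frequent reciprocal classes, ct+ ec cv and ct ec+ cv+, are the parental types, so the F1 was ct+ ec cv / ct ec+ cv+.
The two rarest classes, ct+ ec cv+ and ct ec+ cv, are the double crossovers. Comparing them with the parentals, only the cv allele has switched, so cv is the middle locus and the order is ct – cv – ec.
Crossovers in the cv–ec interval produce the single-crossover classes ct+ ec+ cv and ct ec cv+ (43 + 42 = 85) plus the double crossovers (6).
RF(cv–ec) = (85 + 6) / 1099 = 91/1099 = 0.0828 → 8.3 centimorgans.

8.3 centimorgans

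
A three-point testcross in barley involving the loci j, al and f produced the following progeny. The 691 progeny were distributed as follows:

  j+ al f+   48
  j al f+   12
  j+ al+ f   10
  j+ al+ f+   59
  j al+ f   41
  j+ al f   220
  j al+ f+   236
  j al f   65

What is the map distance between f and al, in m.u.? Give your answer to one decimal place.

The two most frequent reciprocal classes, j al+ f+ and j+ al f, are the parental types, so the F1 was j al+ f+ / j+ al f.
The two rarest classes, j al f+ and j+ al+ f, are the double crossovers. Comparing them with the parentals, only the al allele has switched, so al is the middle locus and the order is j – al – f.
Crossovers in the al–f interval produce the single-crossover classes j al+ f and j+ al f+ (41 + 48 = 89) plus the double crossovers (22).
RF(al–f) = (89 + 22) / 691 = 111/691 = 0.1606 → 16.1 m.u.

16.1 m.u.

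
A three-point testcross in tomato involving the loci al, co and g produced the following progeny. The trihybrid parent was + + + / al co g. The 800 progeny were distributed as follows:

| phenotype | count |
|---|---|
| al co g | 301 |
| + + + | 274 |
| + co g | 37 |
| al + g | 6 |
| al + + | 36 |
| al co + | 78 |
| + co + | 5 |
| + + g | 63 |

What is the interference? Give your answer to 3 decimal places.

0.311

The two rarest classes, + co + and al + g, are the double crossovers. Comparing them with the parentals, only the co allele has switched, so co is the middle locus and the order is g – co – al.
g–co: (141 + 11)/800 = 0.1900; co–al: (73 + 11)/800 = 0.1050.
Expected DCO frequency = 0.1900 × 0.1050 ≈ 0.01995; observed = 11/800 ≈ 0.01375.
Coefficient of coincidence = 0.01375/0.01995 ≈ 0.689; interference = 1 − 0.689 = 0.311.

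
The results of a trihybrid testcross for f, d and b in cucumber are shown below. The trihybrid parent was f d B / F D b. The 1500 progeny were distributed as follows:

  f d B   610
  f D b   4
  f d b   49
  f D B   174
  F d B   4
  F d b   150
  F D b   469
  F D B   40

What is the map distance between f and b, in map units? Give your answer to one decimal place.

The two rarest classes, F d B and f D b, are the double crossovers. Comparing them with the parentals, only the f allele has switched, so f is the middle locus and the order is d – f – b.
Crossovers in the f–b interval produce the single-crossover classes f d b and F D B (49 + 40 = 89) plus the double crossovers (8).
RF(f–b) = (89 + 8) / 1500 = 97/1500 = 0.0647 → 6.5 map units.

6.5 map units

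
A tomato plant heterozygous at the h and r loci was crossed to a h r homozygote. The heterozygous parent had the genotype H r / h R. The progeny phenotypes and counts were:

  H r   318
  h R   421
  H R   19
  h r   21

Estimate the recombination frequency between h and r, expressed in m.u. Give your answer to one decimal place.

5.1 m.u.

The recombinant classes are H R and h r: 19 + 21 = 40.
Recombination frequency = 40/779 = 0.0513 ≈ 5.1%, i.e. 5.1 m.u.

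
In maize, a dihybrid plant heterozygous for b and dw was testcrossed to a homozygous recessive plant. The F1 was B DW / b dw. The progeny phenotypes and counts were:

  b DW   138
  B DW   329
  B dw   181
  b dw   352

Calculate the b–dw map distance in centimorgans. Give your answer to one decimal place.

31.9 centimorgans

The recombinant classes are B dw and b DW: 181 + 138 = 319.
Recombination frequency = 319/1000 = 0.3190 ≈ 31.9%, i.e. 31.9 centimorgans.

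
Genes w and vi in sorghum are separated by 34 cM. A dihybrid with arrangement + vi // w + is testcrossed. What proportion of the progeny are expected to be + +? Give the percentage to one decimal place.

17.0%

A map distance of 34 cM corresponds to a recombination frequency of 0.340.
The F1 is + vi / w +, so + + is a recombinant gamete class with expected frequency r/2 = 0.340/2 = 0.1700.
That is 0.1700 = 17.0% of the progeny.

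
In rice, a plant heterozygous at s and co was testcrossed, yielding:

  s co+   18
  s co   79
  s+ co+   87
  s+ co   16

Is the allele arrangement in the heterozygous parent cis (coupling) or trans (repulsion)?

cis

The two most frequent classes are s+ co+ (87) and s co (79); these are the parental (non-recombinant) types.
So the F1 carried s+ co+ on one chromosome and s co on the other — the recessive alleles are on the same chromosome (cis / coupling).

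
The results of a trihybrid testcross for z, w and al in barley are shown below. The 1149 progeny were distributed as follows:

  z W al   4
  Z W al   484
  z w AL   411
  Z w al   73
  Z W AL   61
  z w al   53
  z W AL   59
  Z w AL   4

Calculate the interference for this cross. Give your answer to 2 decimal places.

0.46

The two most frequent reciprocal classes, Z W al and z w AL, are the parental types, so the F1 was Z W al / z w AL.
The two rarest classes, z W al and Z w AL, are the double crossovers. Comparing them with the parentals, only the z allele has switched, so z is the middle locus and the order is w – z – al.
w–z: (132 + 8)/1149 = 0.1218; z–al: (114 + 8)/1149 = 0.1062.
Expected DCO frequency = 0.1218 × 0.1062 ≈ 0.01294; observed = 8/1149 ≈ 0.00696.
Coefficient of coincidence = 0.00696/0.01294 ≈ 0.54; interference = 1 − 0.54 = 0.46.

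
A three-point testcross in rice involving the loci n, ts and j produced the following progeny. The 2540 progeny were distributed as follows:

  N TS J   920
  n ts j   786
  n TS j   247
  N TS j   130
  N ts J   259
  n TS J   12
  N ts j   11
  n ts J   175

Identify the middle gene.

n

The two most frequent reciprocal classes, n ts j and N TS J, are the parental types, so the F1 was n ts j / N TS J.
The two rarest classes, N ts j and n TS J, are the double crossovers. Comparing them with the parentals, only the n allele has switched, so n is the middle locus and the order is j – n – ts.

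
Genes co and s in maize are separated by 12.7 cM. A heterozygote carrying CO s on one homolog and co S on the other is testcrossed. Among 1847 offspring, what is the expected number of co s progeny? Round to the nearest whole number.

117

A map distance of 12.7 cM corresponds to a recombination frequency of 0.127.
The F1 is CO s / co S, so co s is a recombinant gamete class with expected frequency r/2 = 0.127/2 = 0.0635.
Expected number = 0.0635 × 1847 = 117.28 ≈ 117.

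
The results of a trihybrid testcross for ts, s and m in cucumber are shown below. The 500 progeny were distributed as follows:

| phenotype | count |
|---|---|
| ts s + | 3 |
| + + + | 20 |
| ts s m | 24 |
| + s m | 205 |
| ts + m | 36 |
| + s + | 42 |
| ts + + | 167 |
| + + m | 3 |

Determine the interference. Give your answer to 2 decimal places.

The two most frequent reciprocal classes, + s m and ts + +, are the parental types, so the F1 was + s m / ts + +.
The two rarest classes, + + m and ts s +, are the double crossovers. Comparing them with the parentals, only the s allele has switched, so s is the middle locus and the order is m – s – ts.
m–s: (78 + 6)/500 = 0.1680; s–ts: (44 + 6)/500 = 0.1000.
Expected DCO frequency = 0.1680 × 0.1000 ≈ 0.01680; observed = 6/500 ≈ 0.01200.
Coefficient of coincidence = 0.01200/0.01680 ≈ 0.71; interference = 1 − 0.71 = 0.29.

0.29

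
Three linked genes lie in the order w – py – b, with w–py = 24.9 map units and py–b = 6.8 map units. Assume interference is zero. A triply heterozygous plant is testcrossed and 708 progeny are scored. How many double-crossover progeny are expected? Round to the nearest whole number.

12

Map distances give recombination frequencies of 0.249 and 0.068 for the two intervals.
With no interference, expected double-crossover frequency = 0.249 × 0.068 = 0.01693.
Expected number = 0.01693 × 708 = 11.99 ≈ 12.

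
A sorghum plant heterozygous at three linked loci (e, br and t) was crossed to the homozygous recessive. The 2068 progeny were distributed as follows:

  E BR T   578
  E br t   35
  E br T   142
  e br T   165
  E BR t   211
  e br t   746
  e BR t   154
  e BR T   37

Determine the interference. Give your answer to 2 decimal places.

0.10

The two most frequent reciprocal classes, E BR T and e br t, are the parental types, so the F1 was E BR T / e br t.
The two rarest classes, e BR T and E br t, are the double crossovers. Comparing them with the parentals, only the e allele has switched, so e is the middle locus and the order is t – e – br.
t–e: (376 + 72)/2068 = 0.2166; e–br: (296 + 72)/2068 = 0.1779.
Expected DCO frequency = 0.2166 × 0.1779 ≈ 0.03853; observed = 72/2068 ≈ 0.03482.
Coefficient of coincidence = 0.03482/0.03853 ≈ 0.90; interference = 1 − 0.90 = 0.10.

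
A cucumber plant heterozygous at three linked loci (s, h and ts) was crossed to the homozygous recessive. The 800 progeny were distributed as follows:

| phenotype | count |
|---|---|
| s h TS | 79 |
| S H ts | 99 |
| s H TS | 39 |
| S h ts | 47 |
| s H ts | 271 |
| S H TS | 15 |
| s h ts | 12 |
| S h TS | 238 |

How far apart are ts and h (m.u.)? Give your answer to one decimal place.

The two most frequent reciprocal classes, S h TS and s H ts, are the parental types, so the F1 was S h TS / s H ts.
The two rarest classes, S H TS and s h ts, are the double crossovers. Comparing them with the parentals, only the h allele has switched, so h is the middle locus and the order is ts – h – s.
Crossovers in the ts–h interval produce the single-crossover classes S h ts and s H TS (47 + 39 = 86) plus the double crossovers (27).
RF(ts–h) = (86 + 27) / 800 = 113/800 = 0.1412 → 14.1 m.u.

14.1 m.u.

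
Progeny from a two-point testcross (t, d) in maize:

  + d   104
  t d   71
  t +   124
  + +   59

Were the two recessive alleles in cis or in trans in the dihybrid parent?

trans

The two most frequent classes are + d (104) and t + (124); these are the parental (non-recombinant) types.
So the F1 carried + d on one chromosome and t + on the other — the recessive alleles are on opposite chromosomes (trans / repulsion).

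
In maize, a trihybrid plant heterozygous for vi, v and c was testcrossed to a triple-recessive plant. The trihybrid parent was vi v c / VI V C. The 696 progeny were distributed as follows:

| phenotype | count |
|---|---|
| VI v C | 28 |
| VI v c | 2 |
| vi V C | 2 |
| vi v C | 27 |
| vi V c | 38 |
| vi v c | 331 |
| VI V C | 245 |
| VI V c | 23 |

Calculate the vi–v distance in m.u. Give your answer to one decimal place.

The two rarest classes, VI v c and vi V C, are the double crossovers. Comparing them with the parentals, only the vi allele has switched, so vi is the middle locus and the order is v – vi – c.
Crossovers in the v–vi interval produce the single-crossover classes vi V c and VI v C (38 + 28 = 66) plus the double crossovers (4).
RF(v–vi) = (66 + 4) / 696 = 70/696 = 0.1006 → 10.1 m.u.

10.1 m.u.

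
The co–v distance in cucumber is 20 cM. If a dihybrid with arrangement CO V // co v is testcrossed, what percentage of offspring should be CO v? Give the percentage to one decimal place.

A map distance of 20 cM corresponds to a recombination frequency of 0.200.
The F1 is CO V / co v, so CO v is a recombinant gamete class with expected frequency r/2 = 0.200/2 = 0.1000.
That is 0.1000 = 10.0% of the progeny.

10.0%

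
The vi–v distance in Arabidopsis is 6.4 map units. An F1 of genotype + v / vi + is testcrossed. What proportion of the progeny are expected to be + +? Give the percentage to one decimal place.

A map distance of 6.4 map units corresponds to a recombination frequency of 0.064.
The F1 is + v / vi +, so + + is a recombinant gamete class with expected frequency r/2 = 0.064/2 = 0.0320.
That is 0.0320 = 3.2% of the progeny.

3.2%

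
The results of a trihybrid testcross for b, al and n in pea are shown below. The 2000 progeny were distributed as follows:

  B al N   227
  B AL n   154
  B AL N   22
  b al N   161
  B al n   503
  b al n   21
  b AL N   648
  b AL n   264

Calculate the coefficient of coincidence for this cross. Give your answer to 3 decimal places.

0.450

The two most frequent reciprocal classes, B al n and b AL N, are the parental types, so the F1 was B al n / b AL N.
The two rarest classes, b al n and B AL N, are the double crossovers. Comparing them with the parentals, only the b allele has switched, so b is the middle locus and the order is al – b – n.
al–b: (315 + 43)/2000 = 0.1790; b–n: (491 + 43)/2000 = 0.2670.
Expected DCO frequency = 0.1790 × 0.2670 ≈ 0.04779; observed = 43/2000 ≈ 0.02150.
Coefficient of coincidence = 0.02150/0.04779 ≈ 0.450.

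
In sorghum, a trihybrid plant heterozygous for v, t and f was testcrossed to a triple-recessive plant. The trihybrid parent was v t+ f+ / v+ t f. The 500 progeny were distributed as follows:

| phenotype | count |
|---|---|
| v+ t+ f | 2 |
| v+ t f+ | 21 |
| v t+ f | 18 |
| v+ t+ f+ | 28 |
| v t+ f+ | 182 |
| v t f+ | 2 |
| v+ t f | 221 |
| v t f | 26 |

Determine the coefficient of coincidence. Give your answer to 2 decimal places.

0.80

The two rarest classes, v t f+ and v+ t+ f, are the double crossovers. Comparing them with the parentals, only the t allele has switched, so t is the middle locus and the order is v – t – f.
v–t: (54 + 4)/500 = 0.1160; t–f: (39 + 4)/500 = 0.0860.
Expected DCO frequency = 0.1160 × 0.0860 ≈ 0.00998; observed = 4/500 ≈ 0.00800.
Coefficient of coincidence = 0.00800/0.00998 ≈ 0.80.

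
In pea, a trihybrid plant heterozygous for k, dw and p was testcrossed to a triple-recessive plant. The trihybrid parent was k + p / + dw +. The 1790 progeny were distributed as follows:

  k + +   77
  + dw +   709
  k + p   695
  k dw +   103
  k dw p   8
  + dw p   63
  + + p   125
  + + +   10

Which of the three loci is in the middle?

The two rarest classes, k dw p and + + +, are the double crossovers. Comparing them with the parentals, only the dw allele has switched, so dw is the middle locus and the order is k – dw – p.

dw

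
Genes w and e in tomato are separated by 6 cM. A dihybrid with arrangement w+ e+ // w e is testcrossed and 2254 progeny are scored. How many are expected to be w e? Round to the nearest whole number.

1059

A map distance of 6 cM corresponds to a recombination frequency of 0.060.
The F1 is w+ e+ / w e, so w e is a parental gamete class with expected frequency (1 − r)/2 = 0.940/2 = 0.4700.
Expected number = 0.4700 × 2254 = 1059.38 ≈ 1059.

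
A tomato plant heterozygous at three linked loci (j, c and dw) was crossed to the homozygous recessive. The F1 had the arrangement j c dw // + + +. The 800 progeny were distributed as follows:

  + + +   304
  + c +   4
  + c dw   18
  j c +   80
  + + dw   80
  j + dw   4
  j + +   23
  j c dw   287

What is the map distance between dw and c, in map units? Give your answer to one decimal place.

21.0 map units

The two rarest classes, j + dw and + c +, are the double crossovers. Comparing them with the parentals, only the c allele has switched, so c is the middle locus and the order is j – c – dw.
Crossovers in the c–dw interval produce the single-crossover classes j c + and + + dw (80 + 80 = 160) plus the double crossovers (8).
RF(c–dw) = (160 + 8) / 800 = 168/800 = 0.2100 → 21.0 map units.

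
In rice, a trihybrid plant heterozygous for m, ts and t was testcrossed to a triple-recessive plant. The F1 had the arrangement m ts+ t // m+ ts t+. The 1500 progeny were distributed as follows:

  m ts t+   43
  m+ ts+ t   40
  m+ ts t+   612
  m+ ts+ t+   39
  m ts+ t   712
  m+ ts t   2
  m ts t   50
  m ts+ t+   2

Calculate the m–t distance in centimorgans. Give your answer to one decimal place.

5.8 centimorgans

The two rarest classes, m ts+ t+ and m+ ts t, are the double crossovers. Comparing them with the parentals, only the t allele has switched, so t is the middle locus and the order is ts – t – m.
Crossovers in the t–m interval produce the single-crossover classes m+ ts+ t and m ts t+ (40 + 43 = 83) plus the double crossovers (4).
RF(t–m) = (83 + 4) / 1500 = 87/1500 = 0.0580 → 5.8 centimorgans.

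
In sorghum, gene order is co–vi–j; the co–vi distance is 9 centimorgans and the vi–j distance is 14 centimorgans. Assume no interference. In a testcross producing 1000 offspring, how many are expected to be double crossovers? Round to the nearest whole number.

Map distances give recombination frequencies of 0.090 and 0.140 for the two intervals.
With no interference, expected double-crossover frequency = 0.090 × 0.140 = 0.01260.
Expected number = 0.01260 × 1000 = 12.60 ≈ 13.

13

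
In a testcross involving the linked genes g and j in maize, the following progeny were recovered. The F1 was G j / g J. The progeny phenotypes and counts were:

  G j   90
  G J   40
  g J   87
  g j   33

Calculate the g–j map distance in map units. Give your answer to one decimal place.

The recombinant classes are G J and g j: 40 + 33 = 73.
Recombination frequency = 73/250 = 0.2920 ≈ 29.2%, i.e. 29.2 map units.

29.2 map units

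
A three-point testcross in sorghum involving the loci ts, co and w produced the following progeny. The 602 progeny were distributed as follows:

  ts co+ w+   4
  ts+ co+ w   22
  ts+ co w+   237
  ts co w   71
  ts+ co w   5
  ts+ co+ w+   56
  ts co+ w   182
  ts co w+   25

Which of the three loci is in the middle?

The two most frequent reciprocal classes, ts+ co w+ and ts co+ w, are the parental types, so the F1 was ts+ co w+ / ts co+ w.
The two rarest classes, ts+ co w and ts co+ w+, are the double crossovers. Comparing them with the parentals, only the w allele has switched, so w is the middle locus and the order is ts – w – co.

w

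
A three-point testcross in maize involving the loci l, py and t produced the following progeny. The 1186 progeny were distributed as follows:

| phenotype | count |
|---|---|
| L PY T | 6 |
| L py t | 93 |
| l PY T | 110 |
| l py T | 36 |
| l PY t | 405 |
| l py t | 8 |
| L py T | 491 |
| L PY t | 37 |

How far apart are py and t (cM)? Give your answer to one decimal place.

The two most frequent reciprocal classes, l PY t and L py T, are the parental types, so the F1 was l PY t / L py T.
The two rarest classes, l py t and L PY T, are the double crossovers. Comparing them with the parentals, only the py allele has switched, so py is the middle locus and the order is l – py – t.
Crossovers in the py–t interval produce the single-crossover classes l PY T and L py t (110 + 93 = 203) plus the double crossovers (14).
RF(py–t) = (203 + 14) / 1186 = 217/1186 = 0.1830 → 18.3 cM.

18.3 cM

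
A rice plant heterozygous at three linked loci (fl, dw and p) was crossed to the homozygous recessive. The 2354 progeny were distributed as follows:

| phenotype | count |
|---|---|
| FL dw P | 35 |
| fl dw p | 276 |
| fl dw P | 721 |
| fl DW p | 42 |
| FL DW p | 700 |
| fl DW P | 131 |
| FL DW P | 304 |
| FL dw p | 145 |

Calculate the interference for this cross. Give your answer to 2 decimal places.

0.22

The two most frequent reciprocal classes, FL DW p and fl dw P, are the parental types, so the F1 was FL DW p / fl dw P.
The two rarest classes, fl DW p and FL dw P, are the double crossovers. Comparing them with the parentals, only the fl allele has switched, so fl is the middle locus and the order is dw – fl – p.
dw–fl: (276 + 77)/2354 = 0.1500; fl–p: (580 + 77)/2354 = 0.2791.
Expected DCO frequency = 0.1500 × 0.2791 ≈ 0.04186; observed = 77/2354 ≈ 0.03271.
Coefficient of coincidence = 0.03271/0.04186 ≈ 0.78; interference = 1 − 0.78 = 0.22.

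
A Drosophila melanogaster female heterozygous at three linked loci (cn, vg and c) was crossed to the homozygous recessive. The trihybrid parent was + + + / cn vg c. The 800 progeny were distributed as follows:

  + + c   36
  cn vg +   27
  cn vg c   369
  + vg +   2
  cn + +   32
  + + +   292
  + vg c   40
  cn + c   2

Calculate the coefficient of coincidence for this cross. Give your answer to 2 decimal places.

0.63

The two rarest classes, + vg + and cn + c, are the double crossovers. Comparing them with the parentals, only the vg allele has switched, so vg is the middle locus and the order is cn – vg – c.
cn–vg: (72 + 4)/800 = 0.0950; vg–c: (63 + 4)/800 = 0.0838.
Expected DCO frequency = 0.0950 × 0.0838 ≈ 0.00796; observed = 4/800 ≈ 0.00500.
Coefficient of coincidence = 0.00500/0.00796 ≈ 0.63.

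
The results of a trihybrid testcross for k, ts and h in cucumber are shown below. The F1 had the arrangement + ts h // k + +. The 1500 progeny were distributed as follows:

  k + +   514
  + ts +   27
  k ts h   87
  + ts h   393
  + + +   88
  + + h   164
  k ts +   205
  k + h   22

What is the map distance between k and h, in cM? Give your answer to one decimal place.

The two rarest classes, + ts + and k + h, are the double crossovers. Comparing them with the parentals, only the h allele has switched, so h is the middle locus and the order is k – h – ts.
Crossovers in the k–h interval produce the single-crossover classes k ts h and + + + (87 + 88 = 175) plus the double crossovers (49).
RF(k–h) = (175 + 49) / 1500 = 224/1500 = 0.1493 → 14.9 cM.

14.9 cM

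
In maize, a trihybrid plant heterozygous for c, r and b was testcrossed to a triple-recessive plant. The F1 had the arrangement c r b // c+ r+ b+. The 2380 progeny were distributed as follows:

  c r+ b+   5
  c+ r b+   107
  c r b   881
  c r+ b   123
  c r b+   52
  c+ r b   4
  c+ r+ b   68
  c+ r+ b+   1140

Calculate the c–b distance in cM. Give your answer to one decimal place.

5.4 cM

The two rarest classes, c+ r b and c r+ b+, are the double crossovers. Comparing them with the parentals, only the c allele has switched, so c is the middle locus and the order is b – c – r.
Crossovers in the b–c interval produce the single-crossover classes c r b+ and c+ r+ b (52 + 68 = 120) plus the double crossovers (9).
RF(b–c) = (120 + 9) / 2380 = 129/2380 = 0.0542 → 5.4 cM.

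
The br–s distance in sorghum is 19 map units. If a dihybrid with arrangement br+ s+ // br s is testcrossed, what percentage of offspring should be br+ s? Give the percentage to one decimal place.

9.5%

A map distance of 19 map units corresponds to a recombination frequency of 0.190.
The F1 is br+ s+ / br s, so br+ s is a recombinant gamete class with expected frequency r/2 = 0.190/2 = 0.0950.
That is 0.0950 = 9.5% of the progeny.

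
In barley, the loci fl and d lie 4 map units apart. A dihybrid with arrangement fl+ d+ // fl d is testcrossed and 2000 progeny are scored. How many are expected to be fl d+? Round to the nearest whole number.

40

A map distance of 4 map units corresponds to a recombination frequency of 0.040.
The F1 is fl+ d+ / fl d, so fl d+ is a recombinant gamete class with expected frequency r/2 = 0.040/2 = 0.0200.
Expected number = 0.0200 × 2000 = 40.00 ≈ 40.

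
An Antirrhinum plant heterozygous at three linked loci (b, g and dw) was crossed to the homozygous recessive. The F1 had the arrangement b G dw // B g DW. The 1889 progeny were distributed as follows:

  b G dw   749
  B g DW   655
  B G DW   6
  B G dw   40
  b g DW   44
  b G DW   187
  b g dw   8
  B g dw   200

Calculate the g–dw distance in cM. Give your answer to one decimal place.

The two rarest classes, b g dw and B G DW, are the double crossovers. Comparing them with the parentals, only the g allele has switched, so g is the middle locus and the order is b – g – dw.
Crossovers in the g–dw interval produce the single-crossover classes b G DW and B g dw (187 + 200 = 387) plus the double crossovers (14).
RF(g–dw) = (387 + 14) / 1889 = 401/1889 = 0.2123 → 21.2 cM.

21.2 cM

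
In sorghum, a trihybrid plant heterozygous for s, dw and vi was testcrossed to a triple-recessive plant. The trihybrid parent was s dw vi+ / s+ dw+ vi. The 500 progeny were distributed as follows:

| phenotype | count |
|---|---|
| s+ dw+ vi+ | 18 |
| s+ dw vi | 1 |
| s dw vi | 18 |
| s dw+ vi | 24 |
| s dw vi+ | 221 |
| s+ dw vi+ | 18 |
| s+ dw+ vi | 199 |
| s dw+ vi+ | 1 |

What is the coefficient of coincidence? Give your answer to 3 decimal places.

The two rarest classes, s dw+ vi+ and s+ dw vi, are the double crossovers. Comparing them with the parentals, only the dw allele has switched, so dw is the middle locus and the order is vi – dw – s.
vi–dw: (36 + 2)/500 = 0.0760; dw–s: (42 + 2)/500 = 0.0880.
Expected DCO frequency = 0.0760 × 0.0880 ≈ 0.00669; observed = 2/500 ≈ 0.00400.
Coefficient of coincidence = 0.00400/0.00669 ≈ 0.598.

0.598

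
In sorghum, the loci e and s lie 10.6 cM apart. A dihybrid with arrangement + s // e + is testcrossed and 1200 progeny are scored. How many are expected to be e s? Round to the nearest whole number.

64

A map distance of 10.6 cM corresponds to a recombination frequency of 0.106.
The F1 is + s / e +, so e s is a recombinant gamete class with expected frequency r/2 = 0.106/2 = 0.0530.
Expected number = 0.0530 × 1200 = 63.60 ≈ 64.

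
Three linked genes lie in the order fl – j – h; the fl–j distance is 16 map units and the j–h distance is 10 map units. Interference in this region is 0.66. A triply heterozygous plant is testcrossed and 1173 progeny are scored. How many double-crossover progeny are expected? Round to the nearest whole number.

Map distances give recombination frequencies of 0.160 and 0.100 for the two intervals.
With interference 0.66 (so coincidence = 0.34), expected double-crossover frequency = 0.160 × 0.100 × 0.34 = 0.00544.
Expected number = 0.00544 × 1173 = 6.38 ≈ 6.

6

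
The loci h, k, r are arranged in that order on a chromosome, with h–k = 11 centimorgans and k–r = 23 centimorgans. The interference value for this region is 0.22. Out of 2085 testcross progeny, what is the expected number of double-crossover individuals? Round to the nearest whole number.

41

Map distances give recombination frequencies of 0.110 and 0.230 for the two intervals.
With interference 0.22 (so coincidence = 0.78), expected double-crossover frequency = 0.110 × 0.230 × 0.78 = 0.01973.
Expected number = 0.01973 × 2085 = 41.15 ≈ 41.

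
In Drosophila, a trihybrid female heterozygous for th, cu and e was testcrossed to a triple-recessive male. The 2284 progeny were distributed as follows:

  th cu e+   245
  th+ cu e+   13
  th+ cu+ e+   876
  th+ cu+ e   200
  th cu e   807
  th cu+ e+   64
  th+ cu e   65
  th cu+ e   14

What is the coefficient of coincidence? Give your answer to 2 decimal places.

The two most frequent reciprocal classes, th cu e and th+ cu+ e+, are the parental types, so the F1 was th cu e / th+ cu+ e+.
The two rarest classes, th cu+ e and th+ cu e+, are the double crossovers. Comparing them with the parentals, only the cu allele has switched, so cu is the middle locus and the order is th – cu – e.
th–cu: (129 + 27)/2284 = 0.0683; cu–e: (445 + 27)/2284 = 0.2067.
Expected DCO frequency = 0.0683 × 0.2067 ≈ 0.01412; observed = 27/2284 ≈ 0.01182.
Coefficient of coincidence = 0.01182/0.01412 ≈ 0.84.

0.84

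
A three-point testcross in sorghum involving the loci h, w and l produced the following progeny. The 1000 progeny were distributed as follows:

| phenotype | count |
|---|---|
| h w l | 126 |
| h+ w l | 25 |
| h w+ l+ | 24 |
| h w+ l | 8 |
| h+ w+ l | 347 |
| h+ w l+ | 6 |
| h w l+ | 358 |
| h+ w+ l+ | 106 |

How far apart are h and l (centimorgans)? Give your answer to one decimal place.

The two most frequent reciprocal classes, h+ w+ l and h w l+, are the parental types, so the F1 was h+ w+ l / h w l+.
The two rarest classes, h w+ l and h+ w l+, are the double crossovers. Comparing them with the parentals, only the h allele has switched, so h is the middle locus and the order is w – h – l.
Crossovers in the h–l interval produce the single-crossover classes h+ w+ l+ and h w l (106 + 126 = 232) plus the double crossovers (14).
RF(h–l) = (232 + 14) / 1000 = 246/1000 = 0.2460 → 24.6 centimorgans.

24.6 centimorgans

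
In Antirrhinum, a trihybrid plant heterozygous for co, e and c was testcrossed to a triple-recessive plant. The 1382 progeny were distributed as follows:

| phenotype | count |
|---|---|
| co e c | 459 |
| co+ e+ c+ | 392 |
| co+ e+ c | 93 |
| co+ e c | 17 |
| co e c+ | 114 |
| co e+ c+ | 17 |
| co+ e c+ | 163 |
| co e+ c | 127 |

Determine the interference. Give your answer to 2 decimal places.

0.40

The two most frequent reciprocal classes, co e c and co+ e+ c+, are the parental types, so the F1 was co e c / co+ e+ c+.
The two rarest classes, co+ e c and co e+ c+, are the double crossovers. Comparing them with the parentals, only the co allele has switched, so co is the middle locus and the order is c – co – e.
c–co: (207 + 34)/1382 = 0.1744; co–e: (290 + 34)/1382 = 0.2344.
Expected DCO frequency = 0.1744 × 0.2344 ≈ 0.04088; observed = 34/1382 ≈ 0.02460.
Coefficient of coincidence = 0.02460/0.04088 ≈ 0.60; interference = 1 − 0.60 = 0.40.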